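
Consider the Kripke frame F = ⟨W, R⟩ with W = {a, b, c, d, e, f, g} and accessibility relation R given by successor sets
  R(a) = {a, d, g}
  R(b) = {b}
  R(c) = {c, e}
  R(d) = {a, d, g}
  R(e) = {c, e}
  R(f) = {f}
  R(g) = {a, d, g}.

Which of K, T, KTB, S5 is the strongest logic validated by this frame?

S5

Reflexive (axiom T): yes — every world is R-related to itself.
Symmetric (axiom B): yes — every pair in R has its reverse in R.
Euclidean (axiom 5): yes — any two successors of a common world are R-related.
So F validates K, T, KTB, S5. The strongest is S5.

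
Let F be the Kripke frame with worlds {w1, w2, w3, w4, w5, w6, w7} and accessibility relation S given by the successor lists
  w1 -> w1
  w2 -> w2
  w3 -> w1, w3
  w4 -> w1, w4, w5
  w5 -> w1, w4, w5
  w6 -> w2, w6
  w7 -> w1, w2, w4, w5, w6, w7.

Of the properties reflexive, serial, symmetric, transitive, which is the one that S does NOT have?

symmetric

Reflexive: yes — every world is S-related to itself.
Serial: yes — every world has a successor (e.g. w1 S w1).
Symmetric: no — w3 S w1 but not w1 S w3.
Transitive: yes — every two-step S-path is closed by a direct edge.
Only symmetric fails.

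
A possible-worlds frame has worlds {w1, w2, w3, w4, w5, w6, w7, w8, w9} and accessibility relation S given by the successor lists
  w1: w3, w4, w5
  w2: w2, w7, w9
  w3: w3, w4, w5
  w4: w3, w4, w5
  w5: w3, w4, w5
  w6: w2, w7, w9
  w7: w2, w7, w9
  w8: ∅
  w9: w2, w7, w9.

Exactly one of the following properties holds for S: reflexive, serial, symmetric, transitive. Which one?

Reflexive: no — w1 is not related to itself.
Serial: no — w8 has no S-successor.
Symmetric: no — w1 S w3 but not w3 S w1.
Transitive: yes — every two-step S-path is closed by a direct edge.
Only transitive holds.

transitive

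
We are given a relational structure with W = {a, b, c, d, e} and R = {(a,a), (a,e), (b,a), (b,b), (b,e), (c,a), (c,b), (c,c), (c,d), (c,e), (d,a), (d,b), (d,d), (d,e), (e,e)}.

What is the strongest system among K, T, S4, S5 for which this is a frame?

S4

Reflexive (axiom T): yes — every world is R-related to itself.
Transitive (axiom 4): yes — every two-step R-path is closed by a direct edge.
Euclidean (axiom 5): no — b R e and b R a, but not e R a.
So F validates K, T, S4; S5 would additionally require R to be Euclidean. The strongest is S4.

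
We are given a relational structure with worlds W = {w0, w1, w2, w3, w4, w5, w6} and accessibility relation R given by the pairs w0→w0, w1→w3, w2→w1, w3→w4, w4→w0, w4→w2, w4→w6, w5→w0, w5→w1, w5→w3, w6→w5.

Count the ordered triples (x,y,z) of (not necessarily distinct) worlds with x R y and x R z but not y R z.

Enumerating: (w1,w3,w3), (w2,w1,w1), (w3,w4,w4), (w4,w0,w2), (w4,w0,w6), (w4,w2,w0), (w4,w2,w2), (w4,w2,w6), (w4,w6,w0), (w4,w6,w2), (w4,w6,w6), (w5,w0,w1), … and 7 more.
Total: 19.

19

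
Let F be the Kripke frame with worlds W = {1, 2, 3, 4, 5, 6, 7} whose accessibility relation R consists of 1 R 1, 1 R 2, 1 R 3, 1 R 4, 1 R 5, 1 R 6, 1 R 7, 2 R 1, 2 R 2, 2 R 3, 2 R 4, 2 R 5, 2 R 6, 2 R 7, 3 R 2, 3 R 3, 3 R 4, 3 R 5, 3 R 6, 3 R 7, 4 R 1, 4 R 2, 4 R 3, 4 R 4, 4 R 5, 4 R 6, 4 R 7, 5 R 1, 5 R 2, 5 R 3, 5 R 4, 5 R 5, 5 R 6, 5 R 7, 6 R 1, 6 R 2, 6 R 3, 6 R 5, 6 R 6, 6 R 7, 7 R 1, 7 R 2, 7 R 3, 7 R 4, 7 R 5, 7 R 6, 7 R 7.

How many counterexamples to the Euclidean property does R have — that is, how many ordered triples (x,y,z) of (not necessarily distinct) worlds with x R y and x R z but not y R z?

12

Enumerating: (1,3,1), (1,6,4), (2,3,1), (2,6,4), (3,6,4), (4,3,1), (4,6,4), (5,3,1), (5,6,4), (6,3,1), (7,3,1), (7,6,4).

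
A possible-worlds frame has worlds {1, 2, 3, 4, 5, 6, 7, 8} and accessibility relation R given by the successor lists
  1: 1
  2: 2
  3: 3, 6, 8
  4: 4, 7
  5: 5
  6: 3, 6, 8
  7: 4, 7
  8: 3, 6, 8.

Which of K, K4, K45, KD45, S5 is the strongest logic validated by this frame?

S5

Transitive (axiom 4): yes — every two-step R-path is closed by a direct edge.
Euclidean (axiom 5): yes — any two successors of a common world are R-related.
Serial (axiom D): yes — every world has a successor (e.g. 1 R 1).
Reflexive (axiom T): yes — every world is R-related to itself.
So F validates K, K4, K45, KD45, S5. The strongest is S5.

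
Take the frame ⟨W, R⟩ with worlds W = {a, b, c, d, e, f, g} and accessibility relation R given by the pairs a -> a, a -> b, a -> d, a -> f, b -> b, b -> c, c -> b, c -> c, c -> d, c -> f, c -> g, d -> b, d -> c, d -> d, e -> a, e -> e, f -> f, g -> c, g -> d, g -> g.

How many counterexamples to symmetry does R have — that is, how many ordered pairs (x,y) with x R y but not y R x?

7

Enumerating: (a,b), (a,d), (a,f), (c,f), (d,b), (e,a), (g,d).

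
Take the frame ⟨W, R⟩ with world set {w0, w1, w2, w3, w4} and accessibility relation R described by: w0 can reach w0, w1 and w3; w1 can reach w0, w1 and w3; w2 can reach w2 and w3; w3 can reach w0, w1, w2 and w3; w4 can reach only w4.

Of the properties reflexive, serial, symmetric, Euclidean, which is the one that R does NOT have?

Reflexive: yes — every world is R-related to itself.
Serial: yes — every world has a successor (e.g. w0 R w0).
Symmetric: yes — every pair in R has its reverse in R.
Euclidean: no — w3 R w0 and w3 R w2, but not w0 R w2.
Only Euclidean fails.

Euclidean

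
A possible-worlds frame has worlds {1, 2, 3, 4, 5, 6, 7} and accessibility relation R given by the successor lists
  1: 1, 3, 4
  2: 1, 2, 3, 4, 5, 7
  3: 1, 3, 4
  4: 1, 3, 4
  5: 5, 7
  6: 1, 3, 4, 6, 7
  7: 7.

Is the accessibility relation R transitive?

Yes

Transitive: yes — every two-step R-path is closed by a direct edge.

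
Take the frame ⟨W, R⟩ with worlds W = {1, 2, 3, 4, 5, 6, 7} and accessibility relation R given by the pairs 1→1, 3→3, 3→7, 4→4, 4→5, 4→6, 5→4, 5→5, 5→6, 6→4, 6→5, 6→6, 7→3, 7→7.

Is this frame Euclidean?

Yes

Euclidean: yes — any two successors of a common world are R-related.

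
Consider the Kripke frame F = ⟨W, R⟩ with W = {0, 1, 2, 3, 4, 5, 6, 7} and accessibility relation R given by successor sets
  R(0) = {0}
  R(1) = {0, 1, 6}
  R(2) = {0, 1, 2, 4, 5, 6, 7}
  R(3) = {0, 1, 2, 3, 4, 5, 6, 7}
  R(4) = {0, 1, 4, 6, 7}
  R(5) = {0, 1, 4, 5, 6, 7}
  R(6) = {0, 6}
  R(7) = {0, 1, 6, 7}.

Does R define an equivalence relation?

No

Reflexive: yes — every world is R-related to itself.
Symmetric: no — 1 R 0 but not 0 R 1.
Transitive: yes — every two-step R-path is closed by a direct edge.
So R is not an equivalence relation.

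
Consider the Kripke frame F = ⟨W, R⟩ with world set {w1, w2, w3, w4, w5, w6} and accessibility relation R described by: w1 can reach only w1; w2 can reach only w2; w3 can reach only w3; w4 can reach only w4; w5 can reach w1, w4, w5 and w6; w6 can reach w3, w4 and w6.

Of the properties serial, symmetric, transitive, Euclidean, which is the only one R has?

serial

Serial: yes — every world has a successor (e.g. w1 R w1).
Symmetric: no — w5 R w1 but not w1 R w5.
Transitive: no — w5 R w6 and w6 R w3, but not w5 R w3.
Euclidean: no — w5 R w1 and w5 R w4, but not w1 R w4.
Only serial holds.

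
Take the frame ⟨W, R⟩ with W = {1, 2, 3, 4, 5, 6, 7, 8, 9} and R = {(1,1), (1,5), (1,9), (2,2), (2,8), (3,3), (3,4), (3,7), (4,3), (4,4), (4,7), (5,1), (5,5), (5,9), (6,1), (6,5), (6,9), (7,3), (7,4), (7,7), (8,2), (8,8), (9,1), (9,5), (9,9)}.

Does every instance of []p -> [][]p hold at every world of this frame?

By correspondence theory, 4 is valid on a frame iff R is transitive.
Transitive: yes — every two-step R-path is closed by a direct edge.

Yes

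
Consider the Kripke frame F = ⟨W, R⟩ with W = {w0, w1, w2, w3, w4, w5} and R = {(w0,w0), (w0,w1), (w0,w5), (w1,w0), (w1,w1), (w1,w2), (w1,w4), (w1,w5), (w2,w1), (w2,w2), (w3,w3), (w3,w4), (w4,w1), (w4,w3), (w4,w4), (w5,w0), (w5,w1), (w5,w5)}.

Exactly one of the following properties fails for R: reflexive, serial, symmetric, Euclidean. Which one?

Euclidean

Reflexive: yes — every world is R-related to itself.
Serial: yes — every world has a successor (e.g. w0 R w0).
Symmetric: yes — every pair in R has its reverse in R.
Euclidean: no — w1 R w0 and w1 R w2, but not w0 R w2.
Only Euclidean fails.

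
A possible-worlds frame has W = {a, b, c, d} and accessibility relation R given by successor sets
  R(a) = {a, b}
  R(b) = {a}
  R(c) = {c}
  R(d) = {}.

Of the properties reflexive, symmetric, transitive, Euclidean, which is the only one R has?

symmetric

Reflexive: no — b is not related to itself.
Symmetric: yes — every pair in R has its reverse in R.
Transitive: no — b R a and a R b, but not b R b.
Euclidean: no — a R b and a R b, but not b R b.
Only symmetric holds.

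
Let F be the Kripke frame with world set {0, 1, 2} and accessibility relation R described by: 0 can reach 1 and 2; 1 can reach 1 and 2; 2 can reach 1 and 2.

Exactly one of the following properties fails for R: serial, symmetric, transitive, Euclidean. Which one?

symmetric

Serial: yes — every world has a successor (e.g. 0 R 1).
Symmetric: no — 0 R 1 but not 1 R 0.
Transitive: yes — every two-step R-path is closed by a direct edge.
Euclidean: yes — any two successors of a common world are R-related.
Only symmetric fails.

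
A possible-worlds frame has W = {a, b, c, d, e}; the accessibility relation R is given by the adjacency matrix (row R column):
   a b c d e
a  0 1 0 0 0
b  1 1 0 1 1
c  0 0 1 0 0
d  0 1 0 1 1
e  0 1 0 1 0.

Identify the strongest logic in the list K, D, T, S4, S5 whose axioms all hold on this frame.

D

Serial (axiom D): yes — every world has a successor (e.g. a R b).
Reflexive (axiom T): no — a is not related to itself.
Transitive (axiom 4): no — a R b and b R d, but not a R d.
Euclidean (axiom 5): no — b R a and b R d, but not a R d.
So F validates K, D; T would additionally require R to be reflexive. The strongest is D.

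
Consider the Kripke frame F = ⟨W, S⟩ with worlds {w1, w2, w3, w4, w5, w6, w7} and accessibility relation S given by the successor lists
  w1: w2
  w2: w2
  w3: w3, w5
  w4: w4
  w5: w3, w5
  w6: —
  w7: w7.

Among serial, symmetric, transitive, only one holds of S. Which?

Serial: no — w6 has no S-successor.
Symmetric: no — w1 S w2 but not w2 S w1.
Transitive: yes — every two-step S-path is closed by a direct edge.
Only transitive holds.

transitive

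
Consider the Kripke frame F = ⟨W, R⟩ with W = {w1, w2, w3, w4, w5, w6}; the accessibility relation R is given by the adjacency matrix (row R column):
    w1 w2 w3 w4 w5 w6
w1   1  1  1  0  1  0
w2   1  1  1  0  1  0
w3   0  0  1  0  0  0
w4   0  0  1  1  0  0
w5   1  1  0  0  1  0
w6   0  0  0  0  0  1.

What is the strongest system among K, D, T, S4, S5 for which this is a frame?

Serial (axiom D): yes — every world has a successor (e.g. w1 R w1).
Reflexive (axiom T): yes — every world is R-related to itself.
Transitive (axiom 4): no — w5 R w1 and w1 R w3, but not w5 R w3.
Euclidean (axiom 5): no — w1 R w3 and w1 R w2, but not w3 R w2.
So F validates K, D, T; S4 would additionally require R to be transitive. The strongest is T.

T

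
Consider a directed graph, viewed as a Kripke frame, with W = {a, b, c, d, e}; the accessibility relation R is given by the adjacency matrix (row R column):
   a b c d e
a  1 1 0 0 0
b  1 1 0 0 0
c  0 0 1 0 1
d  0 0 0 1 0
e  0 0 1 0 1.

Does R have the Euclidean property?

Euclidean: yes — any two successors of a common world are R-related.

Yes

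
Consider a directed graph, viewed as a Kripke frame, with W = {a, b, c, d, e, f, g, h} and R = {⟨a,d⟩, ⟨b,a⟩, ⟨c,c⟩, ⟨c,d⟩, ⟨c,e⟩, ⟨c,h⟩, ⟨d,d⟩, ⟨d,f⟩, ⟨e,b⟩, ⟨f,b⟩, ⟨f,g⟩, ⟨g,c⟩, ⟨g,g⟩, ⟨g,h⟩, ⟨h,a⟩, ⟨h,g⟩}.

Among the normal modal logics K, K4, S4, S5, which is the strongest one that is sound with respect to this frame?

Transitive (axiom 4): no — a R d and d R f, but not a R f.
Reflexive (axiom T): no — a is not related to itself.
Euclidean (axiom 5): no — c R d and c R e, but not d R e.
So F validates K; K4 would additionally require R to be transitive. The strongest is K.

K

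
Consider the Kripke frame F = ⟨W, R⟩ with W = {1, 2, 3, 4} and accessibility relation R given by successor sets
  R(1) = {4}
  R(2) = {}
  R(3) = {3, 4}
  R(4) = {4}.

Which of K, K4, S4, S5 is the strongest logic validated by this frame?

K4

Transitive (axiom 4): yes — every two-step R-path is closed by a direct edge.
Reflexive (axiom T): no — 1 is not related to itself.
Euclidean (axiom 5): no — 3 R 4 and 3 R 3, but not 4 R 3.
So F validates K, K4; S4 would additionally require R to be reflexive. The strongest is K4.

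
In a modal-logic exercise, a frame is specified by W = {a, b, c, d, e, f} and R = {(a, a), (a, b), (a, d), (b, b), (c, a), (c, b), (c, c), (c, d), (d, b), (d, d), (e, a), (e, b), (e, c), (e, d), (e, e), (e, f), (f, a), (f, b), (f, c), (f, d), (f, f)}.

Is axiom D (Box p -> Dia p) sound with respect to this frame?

Yes

The schema D characterises exactly the serial frames.
Serial: yes — every world has a successor (e.g. a R a).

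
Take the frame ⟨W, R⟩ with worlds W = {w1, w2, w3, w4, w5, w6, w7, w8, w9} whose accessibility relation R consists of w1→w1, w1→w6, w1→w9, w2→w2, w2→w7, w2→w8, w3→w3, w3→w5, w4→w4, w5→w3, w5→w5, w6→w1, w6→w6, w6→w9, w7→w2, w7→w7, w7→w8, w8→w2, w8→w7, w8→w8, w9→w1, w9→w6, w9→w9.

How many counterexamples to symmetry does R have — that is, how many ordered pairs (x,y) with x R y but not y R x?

0

R is symmetric; there are no such tuples.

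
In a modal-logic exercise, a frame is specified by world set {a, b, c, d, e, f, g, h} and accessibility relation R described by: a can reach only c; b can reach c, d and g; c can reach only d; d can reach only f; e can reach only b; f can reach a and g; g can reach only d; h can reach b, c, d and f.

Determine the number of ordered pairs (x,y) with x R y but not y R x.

Enumerating: (a,c), (b,c), (b,d), (b,g), (c,d), (d,f), (e,b), (f,a), (f,g), (g,d), (h,b), (h,c), (h,d), (h,f).

14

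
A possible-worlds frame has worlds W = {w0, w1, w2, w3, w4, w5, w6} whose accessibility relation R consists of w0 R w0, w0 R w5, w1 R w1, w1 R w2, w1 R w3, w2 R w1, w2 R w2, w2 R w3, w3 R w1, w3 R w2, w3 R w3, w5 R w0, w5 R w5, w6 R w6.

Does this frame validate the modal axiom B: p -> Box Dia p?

Axiom B corresponds to the accessibility relation being symmetric.
Symmetric: yes — every pair in R has its reverse in R.

Yes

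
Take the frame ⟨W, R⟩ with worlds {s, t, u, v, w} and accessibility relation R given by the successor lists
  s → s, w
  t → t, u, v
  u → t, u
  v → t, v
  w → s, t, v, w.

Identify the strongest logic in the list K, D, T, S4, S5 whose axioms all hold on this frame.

T

Serial (axiom D): yes — every world has a successor (e.g. s R s).
Reflexive (axiom T): yes — every world is R-related to itself.
Transitive (axiom 4): no — s R w and w R t, but not s R t.
Euclidean (axiom 5): no — t R u and t R v, but not u R v.
So F validates K, D, T; S4 would additionally require R to be transitive. The strongest is T.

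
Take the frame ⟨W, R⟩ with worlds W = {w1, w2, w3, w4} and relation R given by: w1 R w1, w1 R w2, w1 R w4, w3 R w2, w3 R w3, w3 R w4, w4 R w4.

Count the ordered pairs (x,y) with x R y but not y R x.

Enumerating: (w1,w2), (w1,w4), (w3,w2), (w3,w4).

4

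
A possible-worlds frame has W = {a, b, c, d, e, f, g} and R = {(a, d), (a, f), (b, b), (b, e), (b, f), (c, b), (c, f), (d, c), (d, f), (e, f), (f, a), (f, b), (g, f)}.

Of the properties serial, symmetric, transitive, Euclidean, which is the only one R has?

Serial: yes — every world has a successor (e.g. a R d).
Symmetric: no — a R d but not d R a.
Transitive: no — a R d and d R c, but not a R c.
Euclidean: no — a R f and a R d, but not f R d.
Only serial holds.

serial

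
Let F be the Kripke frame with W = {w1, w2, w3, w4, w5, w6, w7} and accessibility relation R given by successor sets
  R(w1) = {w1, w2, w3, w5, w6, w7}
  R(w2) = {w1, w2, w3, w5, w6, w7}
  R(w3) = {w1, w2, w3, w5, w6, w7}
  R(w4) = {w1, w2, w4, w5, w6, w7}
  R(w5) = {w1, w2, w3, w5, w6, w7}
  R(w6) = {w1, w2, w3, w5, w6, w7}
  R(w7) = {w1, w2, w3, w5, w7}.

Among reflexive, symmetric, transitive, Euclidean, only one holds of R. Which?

Reflexive: yes — every world is R-related to itself.
Symmetric: no — w4 R w1 but not w1 R w4.
Transitive: no — w4 R w1 and w1 R w3, but not w4 R w3.
Euclidean: no — w1 R w7 and w1 R w6, but not w7 R w6.
Only reflexive holds.

reflexive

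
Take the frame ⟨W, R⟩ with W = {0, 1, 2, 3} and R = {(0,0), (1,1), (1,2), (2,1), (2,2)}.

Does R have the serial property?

No

Serial: no — 3 has no R-successor.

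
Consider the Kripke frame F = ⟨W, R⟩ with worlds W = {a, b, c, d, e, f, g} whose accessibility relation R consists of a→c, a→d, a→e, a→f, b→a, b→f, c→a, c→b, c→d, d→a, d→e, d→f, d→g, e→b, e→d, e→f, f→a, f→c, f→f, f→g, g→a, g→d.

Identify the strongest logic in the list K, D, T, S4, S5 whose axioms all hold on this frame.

D

Serial (axiom D): yes — every world has a successor (e.g. a R c).
Reflexive (axiom T): no — a is not related to itself.
Transitive (axiom 4): no — a R c and c R b, but not a R b.
Euclidean (axiom 5): no — a R c and a R e, but not c R e.
So F validates K, D; T would additionally require R to be reflexive. The strongest is D.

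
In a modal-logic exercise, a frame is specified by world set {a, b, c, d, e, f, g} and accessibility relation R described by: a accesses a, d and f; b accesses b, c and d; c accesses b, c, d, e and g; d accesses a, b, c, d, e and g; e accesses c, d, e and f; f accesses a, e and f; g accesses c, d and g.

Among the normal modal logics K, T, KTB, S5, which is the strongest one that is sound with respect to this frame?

Reflexive (axiom T): yes — every world is R-related to itself.
Symmetric (axiom B): yes — every pair in R has its reverse in R.
Euclidean (axiom 5): no — a R d and a R f, but not d R f.
So F validates K, T, KTB; S5 would additionally require R to be Euclidean. The strongest is KTB.

KTB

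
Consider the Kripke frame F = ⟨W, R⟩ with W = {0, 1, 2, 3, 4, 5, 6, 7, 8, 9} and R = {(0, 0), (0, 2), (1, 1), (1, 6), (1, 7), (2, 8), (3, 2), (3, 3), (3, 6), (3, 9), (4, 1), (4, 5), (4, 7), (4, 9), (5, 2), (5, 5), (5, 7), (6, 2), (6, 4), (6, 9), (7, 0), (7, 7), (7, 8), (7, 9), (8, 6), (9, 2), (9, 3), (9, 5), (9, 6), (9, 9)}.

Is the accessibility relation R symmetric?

No

Symmetric: no — 0 R 2 but not 2 R 0.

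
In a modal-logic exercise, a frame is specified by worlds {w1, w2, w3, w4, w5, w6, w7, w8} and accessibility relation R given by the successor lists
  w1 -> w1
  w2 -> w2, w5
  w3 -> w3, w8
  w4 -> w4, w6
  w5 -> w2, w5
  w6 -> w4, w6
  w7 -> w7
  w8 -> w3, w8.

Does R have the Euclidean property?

Euclidean: yes — any two successors of a common world are R-related.

Yes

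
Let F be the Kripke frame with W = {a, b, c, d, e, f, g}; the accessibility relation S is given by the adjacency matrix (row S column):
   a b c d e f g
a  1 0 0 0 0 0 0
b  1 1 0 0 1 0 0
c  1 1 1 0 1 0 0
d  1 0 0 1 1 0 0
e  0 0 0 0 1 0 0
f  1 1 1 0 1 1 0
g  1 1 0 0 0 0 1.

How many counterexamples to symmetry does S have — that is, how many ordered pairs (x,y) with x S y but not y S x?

Enumerating: (b,a), (b,e), (c,a), (c,b), (c,e), (d,a), (d,e), (f,a), (f,b), (f,c), (f,e), (g,a), (g,b).

13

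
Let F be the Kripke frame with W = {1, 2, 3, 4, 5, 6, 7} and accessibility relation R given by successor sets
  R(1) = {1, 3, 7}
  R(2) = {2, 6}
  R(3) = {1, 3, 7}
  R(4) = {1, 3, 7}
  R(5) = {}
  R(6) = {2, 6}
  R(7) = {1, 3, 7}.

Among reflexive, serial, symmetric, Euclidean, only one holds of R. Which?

Euclidean

Reflexive: no — 4 is not related to itself.
Serial: no — 5 has no R-successor.
Symmetric: no — 4 R 1 but not 1 R 4.
Euclidean: yes — any two successors of a common world are R-related.
Only Euclidean holds.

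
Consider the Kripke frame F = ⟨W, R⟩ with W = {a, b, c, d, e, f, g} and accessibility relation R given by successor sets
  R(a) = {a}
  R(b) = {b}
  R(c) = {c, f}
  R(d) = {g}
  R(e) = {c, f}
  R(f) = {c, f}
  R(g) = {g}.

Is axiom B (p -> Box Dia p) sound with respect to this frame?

No

Axiom B corresponds to the accessibility relation being symmetric.
Symmetric: no — d R g but not g R d.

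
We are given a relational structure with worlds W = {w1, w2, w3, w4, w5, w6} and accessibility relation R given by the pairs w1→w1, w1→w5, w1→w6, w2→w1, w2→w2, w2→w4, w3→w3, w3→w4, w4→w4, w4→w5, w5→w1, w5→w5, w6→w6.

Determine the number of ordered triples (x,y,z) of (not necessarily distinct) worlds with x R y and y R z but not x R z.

Enumerating: (w2,w1,w5), (w2,w1,w6), (w2,w4,w5), (w3,w4,w5), (w4,w5,w1), (w5,w1,w6).

6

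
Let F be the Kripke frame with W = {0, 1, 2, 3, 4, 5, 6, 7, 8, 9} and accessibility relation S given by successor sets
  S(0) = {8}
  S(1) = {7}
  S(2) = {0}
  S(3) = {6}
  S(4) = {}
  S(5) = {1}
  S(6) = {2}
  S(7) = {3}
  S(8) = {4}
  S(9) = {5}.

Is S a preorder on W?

No

Reflexive: no — 0 is not related to itself.
Transitive: no — 0 S 8 and 8 S 4, but not 0 S 4.
So S is not a preorder.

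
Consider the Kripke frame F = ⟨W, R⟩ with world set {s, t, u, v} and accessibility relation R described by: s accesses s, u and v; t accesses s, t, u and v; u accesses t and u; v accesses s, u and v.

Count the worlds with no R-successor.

R is serial; there are no such worlds.

0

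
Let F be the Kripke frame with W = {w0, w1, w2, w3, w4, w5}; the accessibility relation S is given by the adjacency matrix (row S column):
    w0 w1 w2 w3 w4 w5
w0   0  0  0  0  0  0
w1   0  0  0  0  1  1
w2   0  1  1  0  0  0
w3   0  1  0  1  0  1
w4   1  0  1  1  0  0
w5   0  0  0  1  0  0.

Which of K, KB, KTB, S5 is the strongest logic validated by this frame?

K

Symmetric (axiom B): no — w1 S w4 but not w4 S w1.
Reflexive (axiom T): no — w0 is not related to itself.
Euclidean (axiom 5): no — w1 S w4 and w1 S w5, but not w4 S w5.
So F validates K; KB would additionally require S to be symmetric. The strongest is K.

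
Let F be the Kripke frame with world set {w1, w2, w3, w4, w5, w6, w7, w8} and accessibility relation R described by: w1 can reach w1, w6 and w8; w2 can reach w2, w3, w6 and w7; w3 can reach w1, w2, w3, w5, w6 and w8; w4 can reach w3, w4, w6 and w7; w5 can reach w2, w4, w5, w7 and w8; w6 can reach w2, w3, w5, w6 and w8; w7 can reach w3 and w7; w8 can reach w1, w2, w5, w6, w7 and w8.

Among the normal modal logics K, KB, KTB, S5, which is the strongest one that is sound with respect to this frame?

Symmetric (axiom B): no — w1 R w6 but not w6 R w1.
Reflexive (axiom T): yes — every world is R-related to itself.
Euclidean (axiom 5): no — w2 R w3 and w2 R w7, but not w3 R w7.
So F validates K; KB would additionally require R to be symmetric. The strongest is K.

K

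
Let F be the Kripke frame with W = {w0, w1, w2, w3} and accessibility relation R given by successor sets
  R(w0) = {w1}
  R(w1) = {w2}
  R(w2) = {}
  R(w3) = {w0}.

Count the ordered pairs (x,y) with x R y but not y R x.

3

Enumerating: (w0,w1), (w1,w2), (w3,w0).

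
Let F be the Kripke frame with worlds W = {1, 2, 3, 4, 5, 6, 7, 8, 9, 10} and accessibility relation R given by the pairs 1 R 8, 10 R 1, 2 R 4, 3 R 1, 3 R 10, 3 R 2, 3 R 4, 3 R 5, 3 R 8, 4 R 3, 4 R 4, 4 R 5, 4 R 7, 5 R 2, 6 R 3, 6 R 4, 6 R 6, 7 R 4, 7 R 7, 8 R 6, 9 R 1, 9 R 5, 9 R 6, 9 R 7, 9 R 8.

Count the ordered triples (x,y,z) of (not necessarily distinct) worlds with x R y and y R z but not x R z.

29

Enumerating: (1,8,6), (10,1,8), (2,4,3), (2,4,5), (2,4,7), (3,4,3), (3,4,7), (3,8,6), (4,3,1), (4,3,10), (4,3,2), (4,3,8), … and 17 more.
Total: 29.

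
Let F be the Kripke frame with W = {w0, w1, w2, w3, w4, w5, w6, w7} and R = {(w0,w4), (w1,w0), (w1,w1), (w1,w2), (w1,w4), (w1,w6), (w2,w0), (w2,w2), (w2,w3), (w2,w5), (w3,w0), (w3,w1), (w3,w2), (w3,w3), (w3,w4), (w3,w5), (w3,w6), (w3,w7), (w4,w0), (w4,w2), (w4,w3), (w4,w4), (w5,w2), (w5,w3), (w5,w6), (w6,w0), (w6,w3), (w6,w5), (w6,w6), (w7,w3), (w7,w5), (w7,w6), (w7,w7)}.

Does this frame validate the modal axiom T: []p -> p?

No

The schema T characterises exactly the reflexive frames.
Reflexive: no — w0 is not related to itself.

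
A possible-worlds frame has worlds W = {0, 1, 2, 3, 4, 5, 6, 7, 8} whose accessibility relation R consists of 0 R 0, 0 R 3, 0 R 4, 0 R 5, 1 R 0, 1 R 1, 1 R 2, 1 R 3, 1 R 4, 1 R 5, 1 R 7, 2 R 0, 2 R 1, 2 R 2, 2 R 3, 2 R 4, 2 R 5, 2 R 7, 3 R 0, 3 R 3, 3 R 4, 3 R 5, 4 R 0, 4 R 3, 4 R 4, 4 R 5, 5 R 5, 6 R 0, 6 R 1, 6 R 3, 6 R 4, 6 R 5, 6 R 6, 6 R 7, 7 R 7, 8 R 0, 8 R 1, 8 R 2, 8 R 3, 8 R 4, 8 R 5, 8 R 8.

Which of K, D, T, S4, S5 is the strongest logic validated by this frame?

T

Serial (axiom D): yes — every world has a successor (e.g. 0 R 0).
Reflexive (axiom T): yes — every world is R-related to itself.
Transitive (axiom 4): no — 6 R 1 and 1 R 2, but not 6 R 2.
Euclidean (axiom 5): no — 0 R 5 and 0 R 3, but not 5 R 3.
So F validates K, D, T; S4 would additionally require R to be transitive. The strongest is T.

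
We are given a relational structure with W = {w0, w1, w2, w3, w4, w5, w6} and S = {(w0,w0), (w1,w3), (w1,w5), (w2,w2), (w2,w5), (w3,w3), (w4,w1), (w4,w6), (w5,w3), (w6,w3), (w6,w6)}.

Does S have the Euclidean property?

Euclidean: no — w1 S w3 and w1 S w5, but not w3 S w5.

No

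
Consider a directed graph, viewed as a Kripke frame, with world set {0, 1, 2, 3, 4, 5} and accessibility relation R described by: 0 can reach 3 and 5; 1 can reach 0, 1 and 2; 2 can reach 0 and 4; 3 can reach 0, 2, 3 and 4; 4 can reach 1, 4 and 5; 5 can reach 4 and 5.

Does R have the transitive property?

Transitive: no — 0 R 3 and 3 R 2, but not 0 R 2.

No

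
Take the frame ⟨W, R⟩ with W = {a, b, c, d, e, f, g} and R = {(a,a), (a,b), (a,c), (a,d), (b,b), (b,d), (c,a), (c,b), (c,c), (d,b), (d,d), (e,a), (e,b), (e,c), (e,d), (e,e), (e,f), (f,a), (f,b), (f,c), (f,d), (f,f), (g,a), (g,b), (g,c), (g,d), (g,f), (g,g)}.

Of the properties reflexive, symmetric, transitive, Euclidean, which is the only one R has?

reflexive

Reflexive: yes — every world is R-related to itself.
Symmetric: no — a R b but not b R a.
Transitive: no — c R a and a R d, but not c R d.
Euclidean: no — a R b and a R c, but not b R c.
Only reflexive holds.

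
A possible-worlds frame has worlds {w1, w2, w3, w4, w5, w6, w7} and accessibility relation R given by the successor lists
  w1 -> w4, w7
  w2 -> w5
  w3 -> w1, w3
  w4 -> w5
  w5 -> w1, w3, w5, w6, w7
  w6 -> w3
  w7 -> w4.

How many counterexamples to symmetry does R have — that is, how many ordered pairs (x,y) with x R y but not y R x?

Enumerating: (w1,w4), (w1,w7), (w2,w5), (w3,w1), (w4,w5), (w5,w1), (w5,w3), (w5,w6), (w5,w7), (w6,w3), (w7,w4).

11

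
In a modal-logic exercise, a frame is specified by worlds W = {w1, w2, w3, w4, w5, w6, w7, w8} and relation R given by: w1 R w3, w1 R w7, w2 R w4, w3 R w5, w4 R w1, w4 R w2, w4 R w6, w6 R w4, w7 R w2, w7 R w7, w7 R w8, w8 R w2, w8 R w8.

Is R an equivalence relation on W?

No

Reflexive: no — w1 is not related to itself.
Symmetric: no — w1 R w3 but not w3 R w1.
Transitive: no — w1 R w3 and w3 R w5, but not w1 R w5.
So R is not an equivalence relation.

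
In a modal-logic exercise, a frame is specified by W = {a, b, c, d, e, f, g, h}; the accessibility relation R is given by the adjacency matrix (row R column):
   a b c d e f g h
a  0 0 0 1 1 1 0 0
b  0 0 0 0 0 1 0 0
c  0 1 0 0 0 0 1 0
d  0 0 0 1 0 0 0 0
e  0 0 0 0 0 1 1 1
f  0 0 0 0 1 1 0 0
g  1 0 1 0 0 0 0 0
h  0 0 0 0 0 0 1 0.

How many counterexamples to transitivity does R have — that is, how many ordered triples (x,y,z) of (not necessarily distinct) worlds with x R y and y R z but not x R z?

Enumerating: (a,e,g), (a,e,h), (b,f,e), (c,b,f), (c,g,a), (c,g,c), (e,f,e), (e,g,a), (e,g,c), (f,e,g), (f,e,h), (g,a,d), (g,a,e), (g,a,f), (g,c,b), (g,c,g), (h,g,a), (h,g,c).

18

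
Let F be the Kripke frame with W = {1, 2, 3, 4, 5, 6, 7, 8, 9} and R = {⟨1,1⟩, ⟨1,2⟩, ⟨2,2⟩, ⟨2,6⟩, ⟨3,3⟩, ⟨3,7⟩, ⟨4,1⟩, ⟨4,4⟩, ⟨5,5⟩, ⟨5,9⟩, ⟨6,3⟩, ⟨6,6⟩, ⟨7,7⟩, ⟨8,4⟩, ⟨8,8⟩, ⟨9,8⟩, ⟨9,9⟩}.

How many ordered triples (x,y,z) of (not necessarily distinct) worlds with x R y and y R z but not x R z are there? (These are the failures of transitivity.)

7

Enumerating: (1,2,6), (2,6,3), (4,1,2), (5,9,8), (6,3,7), (8,4,1), (9,8,4).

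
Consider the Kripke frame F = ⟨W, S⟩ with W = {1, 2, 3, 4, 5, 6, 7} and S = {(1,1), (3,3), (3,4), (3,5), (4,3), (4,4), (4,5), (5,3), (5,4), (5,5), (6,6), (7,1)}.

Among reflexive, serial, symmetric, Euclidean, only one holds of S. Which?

Reflexive: no — 2 is not related to itself.
Serial: no — 2 has no S-successor.
Symmetric: no — 7 S 1 but not 1 S 7.
Euclidean: yes — any two successors of a common world are S-related.
Only Euclidean holds.

Euclidean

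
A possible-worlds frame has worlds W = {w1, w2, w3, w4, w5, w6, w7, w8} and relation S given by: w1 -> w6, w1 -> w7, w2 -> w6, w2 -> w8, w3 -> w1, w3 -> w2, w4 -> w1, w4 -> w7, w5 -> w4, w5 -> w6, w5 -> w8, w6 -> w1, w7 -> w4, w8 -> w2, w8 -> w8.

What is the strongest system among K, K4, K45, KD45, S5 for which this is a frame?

K

Transitive (axiom 4): no — w1 S w7 and w7 S w4, but not w1 S w4.
Euclidean (axiom 5): no — w1 S w6 and w1 S w7, but not w6 S w7.
Serial (axiom D): yes — every world has a successor (e.g. w1 S w6).
Reflexive (axiom T): no — w1 is not related to itself.
So F validates K; K4 would additionally require S to be transitive. The strongest is K.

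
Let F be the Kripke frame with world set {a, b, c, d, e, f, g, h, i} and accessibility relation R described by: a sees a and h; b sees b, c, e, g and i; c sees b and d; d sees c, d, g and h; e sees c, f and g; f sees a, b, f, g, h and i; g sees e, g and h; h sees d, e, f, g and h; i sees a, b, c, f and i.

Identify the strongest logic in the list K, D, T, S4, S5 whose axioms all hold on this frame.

D

Serial (axiom D): yes — every world has a successor (e.g. a R a).
Reflexive (axiom T): no — c is not related to itself.
Transitive (axiom 4): no — a R h and h R d, but not a R d.
Euclidean (axiom 5): no — b R c and b R e, but not c R e.
So F validates K, D; T would additionally require R to be reflexive. The strongest is D.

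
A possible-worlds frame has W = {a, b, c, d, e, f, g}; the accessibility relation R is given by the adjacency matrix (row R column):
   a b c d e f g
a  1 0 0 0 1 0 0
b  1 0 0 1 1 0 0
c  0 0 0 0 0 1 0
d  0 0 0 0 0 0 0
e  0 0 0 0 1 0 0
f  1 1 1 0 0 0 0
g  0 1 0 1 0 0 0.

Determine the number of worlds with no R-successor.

1

Enumerating: d.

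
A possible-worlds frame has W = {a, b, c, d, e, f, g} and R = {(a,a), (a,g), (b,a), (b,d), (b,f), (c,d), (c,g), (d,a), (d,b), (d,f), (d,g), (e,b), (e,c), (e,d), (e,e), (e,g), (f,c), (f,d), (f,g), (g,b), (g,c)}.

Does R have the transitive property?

No

Transitive: no — a R g and g R b, but not a R b.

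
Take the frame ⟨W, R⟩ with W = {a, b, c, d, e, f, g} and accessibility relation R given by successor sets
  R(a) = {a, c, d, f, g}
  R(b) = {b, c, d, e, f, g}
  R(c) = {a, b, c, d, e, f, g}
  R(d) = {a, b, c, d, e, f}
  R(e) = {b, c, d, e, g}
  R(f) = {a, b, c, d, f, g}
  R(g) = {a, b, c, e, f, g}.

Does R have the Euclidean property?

Euclidean: no — a R d and a R g, but not d R g.

No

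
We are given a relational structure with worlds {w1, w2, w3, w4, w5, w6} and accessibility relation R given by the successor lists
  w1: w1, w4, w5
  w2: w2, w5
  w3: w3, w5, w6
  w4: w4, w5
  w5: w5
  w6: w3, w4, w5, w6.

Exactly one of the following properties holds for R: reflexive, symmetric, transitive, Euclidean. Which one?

reflexive

Reflexive: yes — every world is R-related to itself.
Symmetric: no — w1 R w4 but not w4 R w1.
Transitive: no — w3 R w6 and w6 R w4, but not w3 R w4.
Euclidean: no — w1 R w5 and w1 R w4, but not w5 R w4.
Only reflexive holds.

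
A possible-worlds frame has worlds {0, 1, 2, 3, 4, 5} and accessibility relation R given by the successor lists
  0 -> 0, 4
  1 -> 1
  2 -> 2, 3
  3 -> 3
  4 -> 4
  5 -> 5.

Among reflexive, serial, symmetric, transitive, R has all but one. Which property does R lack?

Reflexive: yes — every world is R-related to itself.
Serial: yes — every world has a successor (e.g. 0 R 0).
Symmetric: no — 0 R 4 but not 4 R 0.
Transitive: yes — every two-step R-path is closed by a direct edge.
Only symmetric fails.

symmetric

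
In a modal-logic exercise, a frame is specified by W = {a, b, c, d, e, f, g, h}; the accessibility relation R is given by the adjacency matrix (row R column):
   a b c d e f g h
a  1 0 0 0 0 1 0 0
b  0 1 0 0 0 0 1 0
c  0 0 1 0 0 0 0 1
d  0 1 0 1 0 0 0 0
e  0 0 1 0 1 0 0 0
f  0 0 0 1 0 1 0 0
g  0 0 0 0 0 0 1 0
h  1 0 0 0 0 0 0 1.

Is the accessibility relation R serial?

Yes

Serial: yes — every world has a successor (e.g. a R a).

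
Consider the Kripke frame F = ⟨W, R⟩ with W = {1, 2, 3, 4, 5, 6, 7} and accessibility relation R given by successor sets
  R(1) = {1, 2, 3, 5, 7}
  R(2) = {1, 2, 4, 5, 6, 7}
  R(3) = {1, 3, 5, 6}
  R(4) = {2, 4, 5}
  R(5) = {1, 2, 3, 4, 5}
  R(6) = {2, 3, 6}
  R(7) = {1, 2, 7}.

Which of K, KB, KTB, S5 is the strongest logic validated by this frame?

KTB

Symmetric (axiom B): yes — every pair in R has its reverse in R.
Reflexive (axiom T): yes — every world is R-related to itself.
Euclidean (axiom 5): no — 1 R 2 and 1 R 3, but not 2 R 3.
So F validates K, KB, KTB; S5 would additionally require R to be Euclidean. The strongest is KTB.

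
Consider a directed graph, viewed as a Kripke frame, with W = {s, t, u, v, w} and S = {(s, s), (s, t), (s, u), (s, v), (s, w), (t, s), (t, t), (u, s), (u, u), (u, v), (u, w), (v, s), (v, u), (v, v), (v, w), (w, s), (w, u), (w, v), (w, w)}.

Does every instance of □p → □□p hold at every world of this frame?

By correspondence theory, 4 is valid on a frame iff S is transitive.
Transitive: no — t S s and s S u, but not t S u.

No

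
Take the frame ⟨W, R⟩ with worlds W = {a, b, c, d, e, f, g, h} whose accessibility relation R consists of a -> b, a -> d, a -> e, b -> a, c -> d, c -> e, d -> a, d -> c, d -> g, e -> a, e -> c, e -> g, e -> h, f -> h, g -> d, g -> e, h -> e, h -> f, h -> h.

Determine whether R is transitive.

Transitive: no — a R d and d R c, but not a R c.

No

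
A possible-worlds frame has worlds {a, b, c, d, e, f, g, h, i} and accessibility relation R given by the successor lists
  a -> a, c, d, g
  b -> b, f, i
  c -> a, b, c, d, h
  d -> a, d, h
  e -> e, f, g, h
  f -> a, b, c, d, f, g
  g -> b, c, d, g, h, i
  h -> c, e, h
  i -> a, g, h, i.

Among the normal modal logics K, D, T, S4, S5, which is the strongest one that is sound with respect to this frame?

Serial (axiom D): yes — every world has a successor (e.g. a R a).
Reflexive (axiom T): yes — every world is R-related to itself.
Transitive (axiom 4): no — a R c and c R b, but not a R b.
Euclidean (axiom 5): no — a R c and a R g, but not c R g.
So F validates K, D, T; S4 would additionally require R to be transitive. The strongest is T.

T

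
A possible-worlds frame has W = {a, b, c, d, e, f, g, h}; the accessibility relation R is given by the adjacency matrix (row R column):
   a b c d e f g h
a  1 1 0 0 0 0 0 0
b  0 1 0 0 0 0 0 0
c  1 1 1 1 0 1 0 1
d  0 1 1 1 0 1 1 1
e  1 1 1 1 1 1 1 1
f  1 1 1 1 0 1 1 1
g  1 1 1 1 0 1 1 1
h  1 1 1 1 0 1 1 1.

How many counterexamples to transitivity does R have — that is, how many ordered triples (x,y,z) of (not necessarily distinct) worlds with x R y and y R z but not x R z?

Enumerating: (c,d,g), (c,f,g), (c,h,g), (d,c,a), (d,f,a), (d,g,a), (d,h,a).

7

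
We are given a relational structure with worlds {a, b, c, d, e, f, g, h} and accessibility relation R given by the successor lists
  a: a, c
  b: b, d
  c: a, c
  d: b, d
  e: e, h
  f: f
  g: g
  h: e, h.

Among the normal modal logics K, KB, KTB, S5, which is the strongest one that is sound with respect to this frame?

Symmetric (axiom B): yes — every pair in R has its reverse in R.
Reflexive (axiom T): yes — every world is R-related to itself.
Euclidean (axiom 5): yes — any two successors of a common world are R-related.
So F validates K, KB, KTB, S5. The strongest is S5.

S5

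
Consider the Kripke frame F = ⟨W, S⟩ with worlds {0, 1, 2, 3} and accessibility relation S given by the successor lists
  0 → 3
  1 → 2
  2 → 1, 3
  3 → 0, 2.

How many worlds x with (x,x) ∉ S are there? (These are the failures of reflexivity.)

4

Enumerating: 0, 1, 2, 3.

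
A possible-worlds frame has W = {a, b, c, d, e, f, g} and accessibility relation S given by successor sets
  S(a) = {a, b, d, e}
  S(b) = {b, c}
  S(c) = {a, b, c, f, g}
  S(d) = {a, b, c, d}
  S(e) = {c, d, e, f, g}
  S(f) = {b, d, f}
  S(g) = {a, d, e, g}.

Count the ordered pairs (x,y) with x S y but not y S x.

Enumerating: (a,b), (a,e), (c,a), (c,f), (c,g), (d,b), (d,c), (e,c), (e,d), (e,f), (f,b), (f,d), (g,a), (g,d).

14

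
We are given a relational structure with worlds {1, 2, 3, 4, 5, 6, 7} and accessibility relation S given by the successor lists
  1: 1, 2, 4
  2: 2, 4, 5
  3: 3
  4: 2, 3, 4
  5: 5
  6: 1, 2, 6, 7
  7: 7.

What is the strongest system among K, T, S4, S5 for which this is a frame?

Reflexive (axiom T): yes — every world is S-related to itself.
Transitive (axiom 4): no — 1 S 2 and 2 S 5, but not 1 S 5.
Euclidean (axiom 5): no — 2 S 4 and 2 S 5, but not 4 S 5.
So F validates K, T; S4 would additionally require S to be transitive. The strongest is T.

T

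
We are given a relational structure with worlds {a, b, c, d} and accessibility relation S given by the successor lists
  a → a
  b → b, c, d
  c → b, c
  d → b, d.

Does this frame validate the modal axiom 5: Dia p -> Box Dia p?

No

By correspondence theory, 5 is valid on a frame iff S is Euclidean.
Euclidean: no — b S c and b S d, but not c S d.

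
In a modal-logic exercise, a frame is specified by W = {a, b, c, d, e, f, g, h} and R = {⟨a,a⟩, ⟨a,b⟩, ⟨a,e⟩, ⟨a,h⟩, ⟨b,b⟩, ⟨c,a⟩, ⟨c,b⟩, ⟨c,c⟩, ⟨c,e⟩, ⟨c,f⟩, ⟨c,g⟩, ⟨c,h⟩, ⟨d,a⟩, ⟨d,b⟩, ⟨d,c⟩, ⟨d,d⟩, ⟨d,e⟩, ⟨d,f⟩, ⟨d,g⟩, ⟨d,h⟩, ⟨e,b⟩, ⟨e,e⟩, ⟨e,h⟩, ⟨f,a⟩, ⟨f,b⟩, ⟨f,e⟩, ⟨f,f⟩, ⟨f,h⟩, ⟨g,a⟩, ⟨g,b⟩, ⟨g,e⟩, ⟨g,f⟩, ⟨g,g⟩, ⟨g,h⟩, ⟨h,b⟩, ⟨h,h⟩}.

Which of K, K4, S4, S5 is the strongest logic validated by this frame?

Transitive (axiom 4): yes — every two-step R-path is closed by a direct edge.
Reflexive (axiom T): yes — every world is R-related to itself.
Euclidean (axiom 5): no — a R b and a R e, but not b R e.
So F validates K, K4, S4; S5 would additionally require R to be Euclidean. The strongest is S4.

S4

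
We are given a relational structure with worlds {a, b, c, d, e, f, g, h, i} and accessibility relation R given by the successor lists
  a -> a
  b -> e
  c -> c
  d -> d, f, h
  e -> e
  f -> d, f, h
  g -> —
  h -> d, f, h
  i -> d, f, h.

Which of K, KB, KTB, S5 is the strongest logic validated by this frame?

Symmetric (axiom B): no — b R e but not e R b.
Reflexive (axiom T): no — b is not related to itself.
Euclidean (axiom 5): yes — any two successors of a common world are R-related.
So F validates K; KB would additionally require R to be symmetric. The strongest is K.

K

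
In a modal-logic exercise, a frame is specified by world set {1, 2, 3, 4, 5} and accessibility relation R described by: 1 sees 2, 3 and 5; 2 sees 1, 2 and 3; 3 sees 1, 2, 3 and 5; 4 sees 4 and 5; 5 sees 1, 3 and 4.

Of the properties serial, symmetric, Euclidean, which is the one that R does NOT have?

Euclidean

Serial: yes — every world has a successor (e.g. 1 R 2).
Symmetric: yes — every pair in R has its reverse in R.
Euclidean: no — 1 R 2 and 1 R 5, but not 2 R 5.
Only Euclidean fails.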